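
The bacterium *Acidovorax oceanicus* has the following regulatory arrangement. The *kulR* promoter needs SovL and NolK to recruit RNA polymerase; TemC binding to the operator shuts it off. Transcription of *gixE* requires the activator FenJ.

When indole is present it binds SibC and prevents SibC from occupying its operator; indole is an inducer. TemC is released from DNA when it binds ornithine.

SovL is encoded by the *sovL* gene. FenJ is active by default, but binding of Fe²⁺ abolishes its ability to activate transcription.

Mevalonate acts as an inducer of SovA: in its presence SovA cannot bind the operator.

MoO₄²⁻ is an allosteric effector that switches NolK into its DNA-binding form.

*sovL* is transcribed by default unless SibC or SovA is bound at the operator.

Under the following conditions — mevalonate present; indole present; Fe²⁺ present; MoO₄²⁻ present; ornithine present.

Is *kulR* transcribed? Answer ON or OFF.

ON

Ornithine is present, so TemC is inactive.
Indole is present, so SibC is inactive.
Mevalonate is present, so SovA is inactive.
With no repressor bound, *sovL* is transcribed.
So SovL is produced and active.
MoO₄²⁻ is present, so NolK is active.
No repressor is bound and SovL and NolK are active, so *kulR* is transcribed.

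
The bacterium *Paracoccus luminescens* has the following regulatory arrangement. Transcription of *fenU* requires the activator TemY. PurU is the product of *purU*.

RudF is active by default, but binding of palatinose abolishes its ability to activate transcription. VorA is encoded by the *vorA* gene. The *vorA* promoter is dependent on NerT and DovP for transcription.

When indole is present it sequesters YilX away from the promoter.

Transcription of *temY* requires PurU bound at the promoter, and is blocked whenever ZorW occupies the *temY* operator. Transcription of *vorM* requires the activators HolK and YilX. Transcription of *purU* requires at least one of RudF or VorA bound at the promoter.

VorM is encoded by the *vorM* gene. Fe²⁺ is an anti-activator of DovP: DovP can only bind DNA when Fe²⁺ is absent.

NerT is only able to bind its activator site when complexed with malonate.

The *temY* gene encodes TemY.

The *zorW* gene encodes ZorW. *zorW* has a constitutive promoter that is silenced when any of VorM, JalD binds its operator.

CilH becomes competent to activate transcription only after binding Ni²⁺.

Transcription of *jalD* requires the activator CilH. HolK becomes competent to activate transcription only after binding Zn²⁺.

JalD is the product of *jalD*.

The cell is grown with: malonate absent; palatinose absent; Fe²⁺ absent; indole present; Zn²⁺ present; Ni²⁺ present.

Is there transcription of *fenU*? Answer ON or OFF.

ON

Zn²⁺ is present, so HolK is active.
Indole is present, so YilX is inactive.
Required activator YilX is absent, so *vorM* is not transcribed.
So VorM is not produced.
Ni²⁺ is present, so CilH is active.
No repressor is bound and CilH is active, so *jalD* is transcribed.
So JalD is produced and active.
With repressor JalD bound, *zorW* is not transcribed.
So ZorW is not produced.
Palatinose is absent, so RudF is active.
Malonate is absent, so NerT is inactive.
Fe²⁺ is absent, so DovP is active.
Required activator NerT is absent, so *vorA* is not transcribed.
So VorA is not produced.
Activator RudF is present, so *purU* is transcribed.
So PurU is produced and active.
No repressor is bound and PurU is active, so *temY* is transcribed.
So TemY is produced and active.
No repressor is bound and TemY is active, so *fenU* is transcribed.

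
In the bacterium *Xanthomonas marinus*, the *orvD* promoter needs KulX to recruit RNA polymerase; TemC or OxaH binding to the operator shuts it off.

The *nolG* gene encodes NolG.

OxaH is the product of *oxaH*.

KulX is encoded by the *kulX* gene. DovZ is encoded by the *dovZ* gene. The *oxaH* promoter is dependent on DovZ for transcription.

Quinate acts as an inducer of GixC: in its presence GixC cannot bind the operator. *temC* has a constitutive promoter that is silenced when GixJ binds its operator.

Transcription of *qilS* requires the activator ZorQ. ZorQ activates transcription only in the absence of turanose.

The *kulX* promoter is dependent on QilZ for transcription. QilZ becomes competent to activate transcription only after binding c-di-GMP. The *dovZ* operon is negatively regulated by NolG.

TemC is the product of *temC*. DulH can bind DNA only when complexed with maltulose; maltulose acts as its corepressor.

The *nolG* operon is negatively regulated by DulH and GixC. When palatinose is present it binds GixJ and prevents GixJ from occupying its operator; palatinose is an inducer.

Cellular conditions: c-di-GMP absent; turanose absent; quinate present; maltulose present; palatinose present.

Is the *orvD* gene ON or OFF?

OFF

Palatinose is present, so GixJ is inactive.
With no repressor bound, *temC* is transcribed.
So TemC is produced and active.
Maltulose is present, so DulH is active.
Quinate is present, so GixC is inactive.
With repressor DulH bound, *nolG* is not transcribed.
So NolG is not produced.
With no repressor bound, *dovZ* is transcribed.
So DovZ is produced and active.
No repressor is bound and DovZ is active, so *oxaH* is transcribed.
So OxaH is produced and active.
c-di-GMP is absent, so QilZ is inactive.
Required activator QilZ is absent, so *kulX* is not transcribed.
So KulX is not produced.
With repressor TemC bound, *orvD* is not transcribed.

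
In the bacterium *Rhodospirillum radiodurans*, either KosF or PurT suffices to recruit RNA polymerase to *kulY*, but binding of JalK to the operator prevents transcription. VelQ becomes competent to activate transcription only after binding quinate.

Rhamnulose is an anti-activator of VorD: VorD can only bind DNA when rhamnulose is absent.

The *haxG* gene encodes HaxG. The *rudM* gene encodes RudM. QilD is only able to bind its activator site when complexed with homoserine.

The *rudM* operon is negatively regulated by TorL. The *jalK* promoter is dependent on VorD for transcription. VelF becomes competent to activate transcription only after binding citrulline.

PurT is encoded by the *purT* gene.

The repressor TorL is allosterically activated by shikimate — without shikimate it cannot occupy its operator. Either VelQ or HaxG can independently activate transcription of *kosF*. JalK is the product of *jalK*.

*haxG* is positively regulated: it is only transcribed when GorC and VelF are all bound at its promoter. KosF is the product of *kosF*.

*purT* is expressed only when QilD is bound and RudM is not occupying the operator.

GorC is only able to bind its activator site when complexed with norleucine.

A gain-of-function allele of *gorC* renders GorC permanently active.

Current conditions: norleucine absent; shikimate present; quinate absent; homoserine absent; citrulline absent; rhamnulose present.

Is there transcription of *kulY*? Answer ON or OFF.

OFF

Rhamnulose is present, so VorD is inactive.
Required activator VorD is absent, so *jalK* is not transcribed.
So JalK is not produced.
Quinate is absent, so VelQ is inactive.
GorC is constitutively active in this strain.
Citrulline is absent, so VelF is inactive.
Required activator VelF is absent, so *haxG* is not transcribed.
So HaxG is not produced.
No activator is available at the *kosF* promoter, so *kosF* is not transcribed.
So KosF is not produced.
Homoserine is absent, so QilD is inactive.
Shikimate is present, so TorL is active.
With repressor TorL bound, *rudM* is not transcribed.
So RudM is not produced.
Required activator QilD is absent, so *purT* is not transcribed.
So PurT is not produced.
No activator is available at the *kulY* promoter, so *kulY* is not transcribed.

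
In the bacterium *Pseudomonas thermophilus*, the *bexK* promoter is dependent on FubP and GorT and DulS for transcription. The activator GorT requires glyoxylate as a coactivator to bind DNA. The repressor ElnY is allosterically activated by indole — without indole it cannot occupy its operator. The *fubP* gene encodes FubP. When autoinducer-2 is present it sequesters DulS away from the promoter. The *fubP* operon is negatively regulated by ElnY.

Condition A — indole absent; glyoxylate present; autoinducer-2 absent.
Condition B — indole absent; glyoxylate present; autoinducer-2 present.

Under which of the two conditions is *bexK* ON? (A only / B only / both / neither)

Condition A:
Indole is absent, so ElnY is inactive.
With no repressor bound, *fubP* is transcribed.
So FubP is produced and active.
Glyoxylate is present, so GorT is active.
Autoinducer-2 is absent, so DulS is active.
No repressor is bound and FubP and GorT and DulS are active, so *bexK* is transcribed.
→ *bexK* is ON in A.
Condition B:
Indole is absent, so ElnY is inactive.
With no repressor bound, *fubP* is transcribed.
So FubP is produced and active.
Glyoxylate is present, so GorT is active.
Autoinducer-2 is present, so DulS is inactive.
Required activator DulS is absent, so *bexK* is not transcribed.
→ *bexK* is OFF in B.

A only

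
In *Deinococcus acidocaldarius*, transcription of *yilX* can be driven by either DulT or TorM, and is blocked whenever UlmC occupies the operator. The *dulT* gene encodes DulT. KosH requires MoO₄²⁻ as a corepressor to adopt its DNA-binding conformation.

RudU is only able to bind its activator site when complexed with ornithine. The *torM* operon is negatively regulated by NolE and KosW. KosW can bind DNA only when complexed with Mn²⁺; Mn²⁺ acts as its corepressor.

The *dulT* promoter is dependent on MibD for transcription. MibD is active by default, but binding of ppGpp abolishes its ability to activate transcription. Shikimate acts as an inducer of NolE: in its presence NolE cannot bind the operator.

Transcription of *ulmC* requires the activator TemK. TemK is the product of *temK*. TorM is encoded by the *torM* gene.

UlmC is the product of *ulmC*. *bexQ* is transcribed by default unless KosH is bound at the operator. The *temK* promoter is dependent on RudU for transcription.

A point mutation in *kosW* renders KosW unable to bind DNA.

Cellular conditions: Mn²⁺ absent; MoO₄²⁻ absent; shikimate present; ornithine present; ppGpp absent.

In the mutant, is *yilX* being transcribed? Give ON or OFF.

OFF

ppGpp is absent, so MibD is active.
No repressor is bound and MibD is active, so *dulT* is transcribed.
So DulT is produced and active.
Shikimate is present, so NolE is inactive.
KosW is non-functional in this strain, so it has no effect.
With no repressor bound, *torM* is transcribed.
So TorM is produced and active.
Ornithine is present, so RudU is active.
No repressor is bound and RudU is active, so *temK* is transcribed.
So TemK is produced and active.
No repressor is bound and TemK is active, so *ulmC* is transcribed.
So UlmC is produced and active.
With repressor UlmC bound, *yilX* is not transcribed.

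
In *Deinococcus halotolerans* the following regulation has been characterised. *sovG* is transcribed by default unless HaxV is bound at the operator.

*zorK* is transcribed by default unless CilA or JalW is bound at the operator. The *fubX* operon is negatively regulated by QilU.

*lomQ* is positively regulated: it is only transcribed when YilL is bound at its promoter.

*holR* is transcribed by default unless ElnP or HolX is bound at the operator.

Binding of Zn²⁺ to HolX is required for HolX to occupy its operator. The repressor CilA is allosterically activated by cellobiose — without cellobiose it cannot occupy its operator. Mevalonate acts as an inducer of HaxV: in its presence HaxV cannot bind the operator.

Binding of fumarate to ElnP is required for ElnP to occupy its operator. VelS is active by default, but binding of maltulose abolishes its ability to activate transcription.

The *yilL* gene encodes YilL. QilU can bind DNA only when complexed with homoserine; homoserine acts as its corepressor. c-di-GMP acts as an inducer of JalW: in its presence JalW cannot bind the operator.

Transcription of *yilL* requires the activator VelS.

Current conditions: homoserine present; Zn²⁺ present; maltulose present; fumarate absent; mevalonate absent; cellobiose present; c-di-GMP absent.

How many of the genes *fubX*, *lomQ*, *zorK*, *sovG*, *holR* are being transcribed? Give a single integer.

0

Homoserine is present, so QilU is active.
With repressor QilU bound, *fubX* is not transcribed.
→ *fubX* is OFF.
Maltulose is present, so VelS is inactive.
Required activator VelS is absent, so *yilL* is not transcribed.
So YilL is not produced.
Required activator YilL is absent, so *lomQ* is not transcribed.
→ *lomQ* is OFF.
Cellobiose is present, so CilA is active.
c-di-GMP is absent, so JalW is active.
With repressor CilA bound, *zorK* is not transcribed.
→ *zorK* is OFF.
Mevalonate is absent, so HaxV is active.
With repressor HaxV bound, *sovG* is not transcribed.
→ *sovG* is OFF.
Fumarate is absent, so ElnP is inactive.
Zn²⁺ is present, so HolX is active.
With repressor HolX bound, *holR* is not transcribed.
→ *holR* is OFF.
0 of the 5 genes are transcribed.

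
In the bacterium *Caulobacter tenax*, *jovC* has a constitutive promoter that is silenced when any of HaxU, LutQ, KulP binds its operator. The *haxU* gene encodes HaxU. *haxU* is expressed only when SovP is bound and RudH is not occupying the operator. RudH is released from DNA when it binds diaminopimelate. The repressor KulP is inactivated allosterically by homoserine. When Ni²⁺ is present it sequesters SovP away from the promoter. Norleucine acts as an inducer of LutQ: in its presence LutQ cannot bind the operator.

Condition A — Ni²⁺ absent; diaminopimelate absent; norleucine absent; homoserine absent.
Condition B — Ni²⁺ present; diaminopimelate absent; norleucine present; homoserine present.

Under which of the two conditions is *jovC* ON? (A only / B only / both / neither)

Condition A:
Ni²⁺ is absent, so SovP is active.
Diaminopimelate is absent, so RudH is active.
With repressor RudH bound, *haxU* is not transcribed.
So HaxU is not produced.
Norleucine is absent, so LutQ is active.
Homoserine is absent, so KulP is active.
With repressor LutQ bound, *jovC* is not transcribed.
→ *jovC* is OFF in A.
Condition B:
Ni²⁺ is present, so SovP is inactive.
Diaminopimelate is absent, so RudH is active.
With repressor RudH bound, *haxU* is not transcribed.
So HaxU is not produced.
Norleucine is present, so LutQ is inactive.
Homoserine is present, so KulP is inactive.
With no repressor bound, *jovC* is transcribed.
→ *jovC* is ON in B.

B only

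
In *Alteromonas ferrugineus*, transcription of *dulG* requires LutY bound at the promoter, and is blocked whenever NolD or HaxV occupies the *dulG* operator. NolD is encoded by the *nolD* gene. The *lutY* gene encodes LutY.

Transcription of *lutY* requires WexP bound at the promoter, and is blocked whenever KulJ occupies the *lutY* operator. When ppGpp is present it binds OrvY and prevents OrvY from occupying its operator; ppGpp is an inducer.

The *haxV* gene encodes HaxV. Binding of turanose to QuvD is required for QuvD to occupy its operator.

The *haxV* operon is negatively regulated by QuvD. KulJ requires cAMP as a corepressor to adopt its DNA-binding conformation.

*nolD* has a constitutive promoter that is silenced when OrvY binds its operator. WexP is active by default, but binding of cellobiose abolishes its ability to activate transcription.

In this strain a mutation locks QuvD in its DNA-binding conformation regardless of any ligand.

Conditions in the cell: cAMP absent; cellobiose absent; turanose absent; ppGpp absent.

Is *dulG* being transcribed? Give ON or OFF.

ppGpp is absent, so OrvY is active.
With repressor OrvY bound, *nolD* is not transcribed.
So NolD is not produced.
Cellobiose is absent, so WexP is active.
cAMP is absent, so KulJ is inactive.
No repressor is bound and WexP is active, so *lutY* is transcribed.
So LutY is produced and active.
QuvD is constitutively active in this strain.
With repressor QuvD bound, *haxV* is not transcribed.
So HaxV is not produced.
No repressor is bound and LutY is active, so *dulG* is transcribed.

ON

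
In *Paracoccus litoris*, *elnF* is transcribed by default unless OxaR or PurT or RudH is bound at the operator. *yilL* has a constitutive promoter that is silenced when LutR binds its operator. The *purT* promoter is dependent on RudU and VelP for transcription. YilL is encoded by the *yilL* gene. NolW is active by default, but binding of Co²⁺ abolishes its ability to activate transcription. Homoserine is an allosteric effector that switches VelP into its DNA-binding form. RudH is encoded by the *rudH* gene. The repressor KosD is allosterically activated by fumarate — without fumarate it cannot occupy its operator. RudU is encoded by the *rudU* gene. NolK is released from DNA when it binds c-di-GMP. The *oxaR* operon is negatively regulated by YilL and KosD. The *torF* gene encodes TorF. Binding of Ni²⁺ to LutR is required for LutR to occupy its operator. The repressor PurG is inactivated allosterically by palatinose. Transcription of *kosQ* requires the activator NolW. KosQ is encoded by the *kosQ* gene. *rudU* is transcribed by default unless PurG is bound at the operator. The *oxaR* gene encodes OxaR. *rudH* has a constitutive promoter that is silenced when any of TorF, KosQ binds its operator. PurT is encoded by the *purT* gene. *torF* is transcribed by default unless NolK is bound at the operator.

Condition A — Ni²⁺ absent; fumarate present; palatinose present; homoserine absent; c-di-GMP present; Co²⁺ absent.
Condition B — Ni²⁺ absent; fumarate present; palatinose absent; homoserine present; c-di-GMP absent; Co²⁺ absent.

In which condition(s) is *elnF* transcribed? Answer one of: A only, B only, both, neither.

Condition A:
Ni²⁺ is absent, so LutR is inactive.
With no repressor bound, *yilL* is transcribed.
So YilL is produced and active.
Fumarate is present, so KosD is active.
With repressor YilL bound, *oxaR* is not transcribed.
So OxaR is not produced.
Palatinose is present, so PurG is inactive.
With no repressor bound, *rudU* is transcribed.
So RudU is produced and active.
Homoserine is absent, so VelP is inactive.
Required activator VelP is absent, so *purT* is not transcribed.
So PurT is not produced.
c-di-GMP is present, so NolK is inactive.
With no repressor bound, *torF* is transcribed.
So TorF is produced and active.
Co²⁺ is absent, so NolW is active.
No repressor is bound and NolW is active, so *kosQ* is transcribed.
So KosQ is produced and active.
With repressor TorF bound, *rudH* is not transcribed.
So RudH is not produced.
With no repressor bound, *elnF* is transcribed.
→ *elnF* is ON in A.
Condition B:
Ni²⁺ is absent, so LutR is inactive.
With no repressor bound, *yilL* is transcribed.
So YilL is produced and active.
Fumarate is present, so KosD is active.
With repressor YilL bound, *oxaR* is not transcribed.
So OxaR is not produced.
Palatinose is absent, so PurG is active.
With repressor PurG bound, *rudU* is not transcribed.
So RudU is not produced.
Homoserine is present, so VelP is active.
Required activator RudU is absent, so *purT* is not transcribed.
So PurT is not produced.
c-di-GMP is absent, so NolK is active.
With repressor NolK bound, *torF* is not transcribed.
So TorF is not produced.
Co²⁺ is absent, so NolW is active.
No repressor is bound and NolW is active, so *kosQ* is transcribed.
So KosQ is produced and active.
With repressor KosQ bound, *rudH* is not transcribed.
So RudH is not produced.
With no repressor bound, *elnF* is transcribed.
→ *elnF* is ON in B.

both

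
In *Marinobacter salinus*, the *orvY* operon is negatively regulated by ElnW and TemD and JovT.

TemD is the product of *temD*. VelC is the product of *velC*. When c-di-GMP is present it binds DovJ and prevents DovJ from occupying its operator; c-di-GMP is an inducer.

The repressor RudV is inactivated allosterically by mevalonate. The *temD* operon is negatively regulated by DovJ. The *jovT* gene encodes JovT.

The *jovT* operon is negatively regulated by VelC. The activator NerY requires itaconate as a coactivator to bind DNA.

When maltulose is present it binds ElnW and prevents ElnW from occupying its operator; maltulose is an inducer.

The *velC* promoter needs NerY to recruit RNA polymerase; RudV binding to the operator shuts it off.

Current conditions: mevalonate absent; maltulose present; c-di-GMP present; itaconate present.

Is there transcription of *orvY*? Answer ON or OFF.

Maltulose is present, so ElnW is inactive.
c-di-GMP is present, so DovJ is inactive.
With no repressor bound, *temD* is transcribed.
So TemD is produced and active.
Mevalonate is absent, so RudV is active.
Itaconate is present, so NerY is active.
With repressor RudV bound, *velC* is not transcribed.
So VelC is not produced.
With no repressor bound, *jovT* is transcribed.
So JovT is produced and active.
With repressor TemD bound, *orvY* is not transcribed.

OFF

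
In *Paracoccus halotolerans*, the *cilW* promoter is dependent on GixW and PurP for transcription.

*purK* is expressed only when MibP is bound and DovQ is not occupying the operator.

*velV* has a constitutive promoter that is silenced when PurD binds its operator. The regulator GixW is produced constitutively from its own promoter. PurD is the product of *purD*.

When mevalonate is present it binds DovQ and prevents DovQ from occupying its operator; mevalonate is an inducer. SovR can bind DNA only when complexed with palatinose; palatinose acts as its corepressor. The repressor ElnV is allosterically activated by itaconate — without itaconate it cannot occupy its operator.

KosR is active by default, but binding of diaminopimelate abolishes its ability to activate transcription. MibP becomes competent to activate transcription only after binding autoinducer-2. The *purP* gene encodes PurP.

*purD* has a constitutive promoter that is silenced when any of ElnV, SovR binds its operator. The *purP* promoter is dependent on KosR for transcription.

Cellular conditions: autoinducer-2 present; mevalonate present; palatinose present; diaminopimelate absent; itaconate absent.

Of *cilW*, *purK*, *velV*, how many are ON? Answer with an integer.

3

GixW is produced constitutively and is active.
Diaminopimelate is absent, so KosR is active.
No repressor is bound and KosR is active, so *purP* is transcribed.
So PurP is produced and active.
No repressor is bound and GixW and PurP are active, so *cilW* is transcribed.
→ *cilW* is ON.
Mevalonate is present, so DovQ is inactive.
Autoinducer-2 is present, so MibP is active.
No repressor is bound and MibP is active, so *purK* is transcribed.
→ *purK* is ON.
Itaconate is absent, so ElnV is inactive.
Palatinose is present, so SovR is active.
With repressor SovR bound, *purD* is not transcribed.
So PurD is not produced.
With no repressor bound, *velV* is transcribed.
→ *velV* is ON.
3 of the 3 genes are transcribed.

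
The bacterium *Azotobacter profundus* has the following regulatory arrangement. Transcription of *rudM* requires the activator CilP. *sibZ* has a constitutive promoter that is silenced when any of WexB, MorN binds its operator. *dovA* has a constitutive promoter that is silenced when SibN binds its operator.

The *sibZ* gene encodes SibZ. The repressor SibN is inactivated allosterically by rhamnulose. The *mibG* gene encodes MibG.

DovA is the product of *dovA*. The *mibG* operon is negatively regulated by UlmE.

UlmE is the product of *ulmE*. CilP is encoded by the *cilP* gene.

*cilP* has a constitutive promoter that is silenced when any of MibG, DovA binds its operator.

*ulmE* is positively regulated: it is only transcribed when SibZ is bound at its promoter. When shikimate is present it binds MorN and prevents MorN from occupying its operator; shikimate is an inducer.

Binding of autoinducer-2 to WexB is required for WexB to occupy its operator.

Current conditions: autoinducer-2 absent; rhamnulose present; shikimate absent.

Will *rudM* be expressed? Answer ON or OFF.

OFF

Autoinducer-2 is absent, so WexB is inactive.
Shikimate is absent, so MorN is active.
With repressor MorN bound, *sibZ* is not transcribed.
So SibZ is not produced.
Required activator SibZ is absent, so *ulmE* is not transcribed.
So UlmE is not produced.
With no repressor bound, *mibG* is transcribed.
So MibG is produced and active.
Rhamnulose is present, so SibN is inactive.
With no repressor bound, *dovA* is transcribed.
So DovA is produced and active.
With repressor MibG bound, *cilP* is not transcribed.
So CilP is not produced.
Required activator CilP is absent, so *rudM* is not transcribed.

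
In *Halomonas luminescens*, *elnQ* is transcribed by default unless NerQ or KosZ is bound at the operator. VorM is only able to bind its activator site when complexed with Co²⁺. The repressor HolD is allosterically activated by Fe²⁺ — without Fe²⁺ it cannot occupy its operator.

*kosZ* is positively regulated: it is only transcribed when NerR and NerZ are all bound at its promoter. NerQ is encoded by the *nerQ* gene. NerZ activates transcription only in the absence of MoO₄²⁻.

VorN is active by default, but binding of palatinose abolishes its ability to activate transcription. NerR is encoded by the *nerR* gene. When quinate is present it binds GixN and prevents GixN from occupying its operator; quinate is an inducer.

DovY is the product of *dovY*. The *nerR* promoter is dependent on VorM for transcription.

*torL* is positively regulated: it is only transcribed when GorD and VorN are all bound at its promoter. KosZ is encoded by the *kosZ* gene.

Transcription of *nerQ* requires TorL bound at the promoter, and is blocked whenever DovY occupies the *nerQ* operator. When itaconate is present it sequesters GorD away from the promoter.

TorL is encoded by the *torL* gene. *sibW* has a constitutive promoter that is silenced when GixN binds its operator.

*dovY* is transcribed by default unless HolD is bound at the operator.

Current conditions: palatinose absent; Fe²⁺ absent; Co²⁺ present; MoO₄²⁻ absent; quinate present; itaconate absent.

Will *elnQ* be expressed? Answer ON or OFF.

Fe²⁺ is absent, so HolD is inactive.
With no repressor bound, *dovY* is transcribed.
So DovY is produced and active.
Itaconate is absent, so GorD is active.
Palatinose is absent, so VorN is active.
No repressor is bound and GorD and VorN are active, so *torL* is transcribed.
So TorL is produced and active.
With repressor DovY bound, *nerQ* is not transcribed.
So NerQ is not produced.
Co²⁺ is present, so VorM is active.
No repressor is bound and VorM is active, so *nerR* is transcribed.
So NerR is produced and active.
MoO₄²⁻ is absent, so NerZ is active.
No repressor is bound and NerR and NerZ are active, so *kosZ* is transcribed.
So KosZ is produced and active.
With repressor KosZ bound, *elnQ* is not transcribed.

OFF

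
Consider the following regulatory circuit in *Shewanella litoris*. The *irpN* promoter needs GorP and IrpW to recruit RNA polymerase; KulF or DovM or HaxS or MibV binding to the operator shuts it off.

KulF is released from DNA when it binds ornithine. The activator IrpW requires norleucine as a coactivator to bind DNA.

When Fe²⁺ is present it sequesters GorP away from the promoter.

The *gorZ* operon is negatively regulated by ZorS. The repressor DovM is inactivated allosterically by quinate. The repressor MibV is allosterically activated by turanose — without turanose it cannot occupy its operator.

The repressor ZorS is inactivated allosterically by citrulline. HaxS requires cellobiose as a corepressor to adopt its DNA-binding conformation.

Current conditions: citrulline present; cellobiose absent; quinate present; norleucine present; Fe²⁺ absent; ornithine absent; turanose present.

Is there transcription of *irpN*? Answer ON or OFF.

Ornithine is absent, so KulF is active.
Fe²⁺ is absent, so GorP is active.
Quinate is present, so DovM is inactive.
Norleucine is present, so IrpW is active.
Cellobiose is absent, so HaxS is inactive.
Turanose is present, so MibV is active.
With repressor KulF bound, *irpN* is not transcribed.

OFF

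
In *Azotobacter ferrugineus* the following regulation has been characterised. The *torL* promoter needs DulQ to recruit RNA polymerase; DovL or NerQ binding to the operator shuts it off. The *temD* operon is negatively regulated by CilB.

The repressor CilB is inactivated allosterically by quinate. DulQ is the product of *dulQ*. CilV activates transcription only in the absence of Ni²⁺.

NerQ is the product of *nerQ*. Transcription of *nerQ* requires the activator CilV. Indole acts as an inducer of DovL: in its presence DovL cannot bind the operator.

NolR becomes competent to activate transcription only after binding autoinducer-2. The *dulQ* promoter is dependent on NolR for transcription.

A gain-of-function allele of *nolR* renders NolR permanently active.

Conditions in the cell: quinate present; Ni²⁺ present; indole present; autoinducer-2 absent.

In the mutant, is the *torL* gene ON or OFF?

Indole is present, so DovL is inactive.
Ni²⁺ is present, so CilV is inactive.
Required activator CilV is absent, so *nerQ* is not transcribed.
So NerQ is not produced.
NolR is constitutively active in this strain.
No repressor is bound and NolR is active, so *dulQ* is transcribed.
So DulQ is produced and active.
No repressor is bound and DulQ is active, so *torL* is transcribed.

ON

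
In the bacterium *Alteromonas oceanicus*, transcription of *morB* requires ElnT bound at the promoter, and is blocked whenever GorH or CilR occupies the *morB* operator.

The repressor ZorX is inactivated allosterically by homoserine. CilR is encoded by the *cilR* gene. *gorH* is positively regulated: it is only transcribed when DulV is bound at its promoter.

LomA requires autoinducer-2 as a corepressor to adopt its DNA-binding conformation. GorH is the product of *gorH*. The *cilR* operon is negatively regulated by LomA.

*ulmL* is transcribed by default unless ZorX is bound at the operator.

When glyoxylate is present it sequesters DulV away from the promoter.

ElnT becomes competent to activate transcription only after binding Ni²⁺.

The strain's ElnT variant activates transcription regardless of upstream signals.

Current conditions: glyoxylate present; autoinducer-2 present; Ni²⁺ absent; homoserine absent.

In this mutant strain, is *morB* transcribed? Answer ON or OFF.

Glyoxylate is present, so DulV is inactive.
Required activator DulV is absent, so *gorH* is not transcribed.
So GorH is not produced.
ElnT is constitutively active in this strain.
Autoinducer-2 is present, so LomA is active.
With repressor LomA bound, *cilR* is not transcribed.
So CilR is not produced.
No repressor is bound and ElnT is active, so *morB* is transcribed.

ON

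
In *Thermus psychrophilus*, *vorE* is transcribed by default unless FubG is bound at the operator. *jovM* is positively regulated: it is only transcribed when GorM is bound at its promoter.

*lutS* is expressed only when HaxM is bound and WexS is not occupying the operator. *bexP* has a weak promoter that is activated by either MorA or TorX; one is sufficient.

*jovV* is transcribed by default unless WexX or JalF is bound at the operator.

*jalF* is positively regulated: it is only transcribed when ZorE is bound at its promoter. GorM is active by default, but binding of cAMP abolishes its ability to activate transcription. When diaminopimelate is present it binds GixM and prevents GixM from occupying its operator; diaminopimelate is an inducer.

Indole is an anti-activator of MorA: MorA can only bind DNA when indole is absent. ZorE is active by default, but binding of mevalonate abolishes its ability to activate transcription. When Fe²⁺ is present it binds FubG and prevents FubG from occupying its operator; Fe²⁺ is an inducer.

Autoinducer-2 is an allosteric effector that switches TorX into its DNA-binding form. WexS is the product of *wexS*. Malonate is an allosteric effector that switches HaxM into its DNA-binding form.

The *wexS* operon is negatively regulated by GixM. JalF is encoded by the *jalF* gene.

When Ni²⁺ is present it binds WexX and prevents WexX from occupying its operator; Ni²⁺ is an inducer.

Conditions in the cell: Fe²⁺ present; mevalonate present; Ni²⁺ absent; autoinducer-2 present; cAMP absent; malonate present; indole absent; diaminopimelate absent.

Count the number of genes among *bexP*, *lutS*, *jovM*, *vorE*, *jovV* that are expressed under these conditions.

4

Indole is absent, so MorA is active.
Autoinducer-2 is present, so TorX is active.
Activator MorA is present, so *bexP* is transcribed.
→ *bexP* is ON.
Malonate is present, so HaxM is active.
Diaminopimelate is absent, so GixM is active.
With repressor GixM bound, *wexS* is not transcribed.
So WexS is not produced.
No repressor is bound and HaxM is active, so *lutS* is transcribed.
→ *lutS* is ON.
cAMP is absent, so GorM is active.
No repressor is bound and GorM is active, so *jovM* is transcribed.
→ *jovM* is ON.
Fe²⁺ is present, so FubG is inactive.
With no repressor bound, *vorE* is transcribed.
→ *vorE* is ON.
Ni²⁺ is absent, so WexX is active.
Mevalonate is present, so ZorE is inactive.
Required activator ZorE is absent, so *jalF* is not transcribed.
So JalF is not produced.
With repressor WexX bound, *jovV* is not transcribed.
→ *jovV* is OFF.
4 of the 5 genes are transcribed.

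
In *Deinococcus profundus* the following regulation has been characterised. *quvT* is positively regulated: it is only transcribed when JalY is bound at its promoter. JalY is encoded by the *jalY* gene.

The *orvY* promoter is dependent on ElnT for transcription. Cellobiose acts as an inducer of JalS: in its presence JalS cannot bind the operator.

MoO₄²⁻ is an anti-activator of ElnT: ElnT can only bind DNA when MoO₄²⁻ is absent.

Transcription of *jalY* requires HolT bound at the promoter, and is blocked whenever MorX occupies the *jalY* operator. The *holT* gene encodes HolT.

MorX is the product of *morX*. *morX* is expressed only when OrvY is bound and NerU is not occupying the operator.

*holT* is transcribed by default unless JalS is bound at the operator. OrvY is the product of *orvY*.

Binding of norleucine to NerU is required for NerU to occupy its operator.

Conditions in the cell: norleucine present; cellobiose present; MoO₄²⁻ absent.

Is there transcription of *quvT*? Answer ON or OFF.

MoO₄²⁻ is absent, so ElnT is active.
No repressor is bound and ElnT is active, so *orvY* is transcribed.
So OrvY is produced and active.
Norleucine is present, so NerU is active.
With repressor NerU bound, *morX* is not transcribed.
So MorX is not produced.
Cellobiose is present, so JalS is inactive.
With no repressor bound, *holT* is transcribed.
So HolT is produced and active.
No repressor is bound and HolT is active, so *jalY* is transcribed.
So JalY is produced and active.
No repressor is bound and JalY is active, so *quvT* is transcribed.

ON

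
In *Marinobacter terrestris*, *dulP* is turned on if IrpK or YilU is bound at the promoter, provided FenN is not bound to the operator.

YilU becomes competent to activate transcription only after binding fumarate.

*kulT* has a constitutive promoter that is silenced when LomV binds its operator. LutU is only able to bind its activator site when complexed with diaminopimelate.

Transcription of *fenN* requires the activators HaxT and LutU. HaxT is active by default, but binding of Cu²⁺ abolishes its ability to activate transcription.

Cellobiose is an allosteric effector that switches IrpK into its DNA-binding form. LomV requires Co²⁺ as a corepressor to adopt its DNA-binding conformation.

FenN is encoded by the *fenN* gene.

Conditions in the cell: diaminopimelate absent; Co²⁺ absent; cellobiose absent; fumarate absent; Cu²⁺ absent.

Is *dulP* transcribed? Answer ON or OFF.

OFF

Cellobiose is absent, so IrpK is inactive.
Fumarate is absent, so YilU is inactive.
Cu²⁺ is absent, so HaxT is active.
Diaminopimelate is absent, so LutU is inactive.
Required activator LutU is absent, so *fenN* is not transcribed.
So FenN is not produced.
No activator is available at the *dulP* promoter, so *dulP* is not transcribed.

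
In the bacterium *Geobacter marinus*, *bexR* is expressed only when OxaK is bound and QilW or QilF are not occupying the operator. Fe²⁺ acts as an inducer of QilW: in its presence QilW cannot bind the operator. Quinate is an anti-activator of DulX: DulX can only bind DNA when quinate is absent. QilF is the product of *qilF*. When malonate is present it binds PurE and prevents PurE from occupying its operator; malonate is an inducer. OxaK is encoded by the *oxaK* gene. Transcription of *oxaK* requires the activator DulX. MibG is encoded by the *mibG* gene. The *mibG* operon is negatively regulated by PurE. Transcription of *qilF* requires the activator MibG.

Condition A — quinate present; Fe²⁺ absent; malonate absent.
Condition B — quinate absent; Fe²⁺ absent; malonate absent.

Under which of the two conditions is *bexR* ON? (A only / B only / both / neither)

neither

Condition A:
Quinate is present, so DulX is inactive.
Required activator DulX is absent, so *oxaK* is not transcribed.
So OxaK is not produced.
Fe²⁺ is absent, so QilW is active.
Malonate is absent, so PurE is active.
With repressor PurE bound, *mibG* is not transcribed.
So MibG is not produced.
Required activator MibG is absent, so *qilF* is not transcribed.
So QilF is not produced.
With repressor QilW bound, *bexR* is not transcribed.
→ *bexR* is OFF in A.
Condition B:
Quinate is absent, so DulX is active.
No repressor is bound and DulX is active, so *oxaK* is transcribed.
So OxaK is produced and active.
Fe²⁺ is absent, so QilW is active.
Malonate is absent, so PurE is active.
With repressor PurE bound, *mibG* is not transcribed.
So MibG is not produced.
Required activator MibG is absent, so *qilF* is not transcribed.
So QilF is not produced.
With repressor QilW bound, *bexR* is not transcribed.
→ *bexR* is OFF in B.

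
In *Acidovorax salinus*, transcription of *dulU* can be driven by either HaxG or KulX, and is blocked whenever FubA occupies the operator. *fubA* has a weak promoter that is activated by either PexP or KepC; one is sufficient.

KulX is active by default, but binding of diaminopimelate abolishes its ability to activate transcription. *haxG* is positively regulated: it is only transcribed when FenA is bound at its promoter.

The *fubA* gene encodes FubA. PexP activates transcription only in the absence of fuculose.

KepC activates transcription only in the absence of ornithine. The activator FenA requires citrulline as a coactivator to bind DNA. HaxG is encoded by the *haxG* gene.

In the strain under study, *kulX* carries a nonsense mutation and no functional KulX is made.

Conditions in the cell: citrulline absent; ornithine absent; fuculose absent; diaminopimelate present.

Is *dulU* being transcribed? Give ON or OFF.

Citrulline is absent, so FenA is inactive.
Required activator FenA is absent, so *haxG* is not transcribed.
So HaxG is not produced.
KulX is non-functional in this strain, so it has no effect.
Fuculose is absent, so PexP is active.
Ornithine is absent, so KepC is active.
Activator PexP is present, so *fubA* is transcribed.
So FubA is produced and active.
With repressor FubA bound, *dulU* is not transcribed.

OFF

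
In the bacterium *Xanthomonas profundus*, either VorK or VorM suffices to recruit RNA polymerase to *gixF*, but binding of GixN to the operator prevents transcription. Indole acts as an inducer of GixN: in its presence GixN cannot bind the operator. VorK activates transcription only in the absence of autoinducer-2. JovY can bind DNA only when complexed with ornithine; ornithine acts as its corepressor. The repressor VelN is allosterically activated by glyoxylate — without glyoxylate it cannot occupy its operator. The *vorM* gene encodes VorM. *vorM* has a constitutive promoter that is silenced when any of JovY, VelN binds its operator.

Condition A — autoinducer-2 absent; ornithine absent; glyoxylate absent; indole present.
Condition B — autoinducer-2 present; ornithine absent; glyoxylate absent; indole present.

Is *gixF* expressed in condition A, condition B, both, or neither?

Condition A:
Autoinducer-2 is absent, so VorK is active.
Ornithine is absent, so JovY is inactive.
Glyoxylate is absent, so VelN is inactive.
With no repressor bound, *vorM* is transcribed.
So VorM is produced and active.
Indole is present, so GixN is inactive.
Activator VorK is present, so *gixF* is transcribed.
→ *gixF* is ON in A.
Condition B:
Autoinducer-2 is present, so VorK is inactive.
Ornithine is absent, so JovY is inactive.
Glyoxylate is absent, so VelN is inactive.
With no repressor bound, *vorM* is transcribed.
So VorM is produced and active.
Indole is present, so GixN is inactive.
Activator VorM is present, so *gixF* is transcribed.
→ *gixF* is ON in B.

both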